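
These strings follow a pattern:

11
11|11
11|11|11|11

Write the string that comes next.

Each string is two copies of the previous one joined by '|'.
So the next term is two copies of 11|11|11|11 with '|' between the halves.

11|11|11|11|11|11|11|11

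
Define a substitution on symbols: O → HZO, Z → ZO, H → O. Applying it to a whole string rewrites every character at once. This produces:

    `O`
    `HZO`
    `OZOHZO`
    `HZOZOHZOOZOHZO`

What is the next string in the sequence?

Applying the rule to each of the 14 symbols of HZOZOHZOOZOHZO gives the pieces O ZO HZO ZO HZO O ZO HZO HZO ZO HZO O ZO HZO, which concatenate to the answer.

OZOHZOZOHZOOZOHZOHZOZOHZOOZOHZO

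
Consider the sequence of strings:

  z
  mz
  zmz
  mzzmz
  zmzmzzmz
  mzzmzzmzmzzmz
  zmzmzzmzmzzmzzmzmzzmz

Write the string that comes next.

From term 3 onward, concatenate the second-to-last term with the last: z·mz = zmz, mz·zmz = mzzmz, …
The next term joins mzzmzzmzmzzmz and zmzmzzmzmzzmzzmzmzzmz.

mzzmzzmzmzzmzzmzmzzmzmzzmzzmzmzzmz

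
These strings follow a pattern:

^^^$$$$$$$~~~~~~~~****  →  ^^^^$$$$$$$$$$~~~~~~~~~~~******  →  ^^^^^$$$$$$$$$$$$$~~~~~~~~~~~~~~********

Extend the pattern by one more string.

^^^^^^$$$$$$$$$$$$$$$$~~~~~~~~~~~~~~~~~**********

The n-th term is n+1 ^'s then 3n+1 $'s then 3n+2 ~'s then 2n *'s, where the shown terms are n = 2, 3, 4.
For the next term, n = 5, so the run lengths are 6, 16, 17, 10.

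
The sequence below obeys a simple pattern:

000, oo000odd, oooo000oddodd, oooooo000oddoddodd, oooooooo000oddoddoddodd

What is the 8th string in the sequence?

s(k+1) = oo·s(k)·odd, so each term gains oo as a prefix and odd as a suffix.
From oooooooo000oddoddoddodd, 3 further steps: oooooooo000oddoddoddodd → oooooooooo000oddoddoddoddodd → oooooooooooo000oddoddoddoddoddodd → (answer).

oooooooooooooo000oddoddoddoddoddoddodd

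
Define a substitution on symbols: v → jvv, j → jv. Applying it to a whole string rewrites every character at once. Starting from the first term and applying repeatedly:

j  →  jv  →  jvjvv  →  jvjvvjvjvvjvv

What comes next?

jvjvvjvjvvjvvjvjvvjvjvvjvvjvjvvjvv

Replace each of the 13 characters of jvjvvjvjvvjvv in place — jv jvv jv jvv jvv jv jvv jv jvv jvv jv jvv jvv — and concatenate.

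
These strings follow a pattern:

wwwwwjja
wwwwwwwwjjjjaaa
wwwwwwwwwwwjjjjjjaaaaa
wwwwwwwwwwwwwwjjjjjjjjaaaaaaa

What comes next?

Term n consists of 3n+2 w's, followed by 2n j's, followed by 2n-1 a's (n = 1, 2, …).
At n = 5 the blocks have lengths 17, 10, 9.

wwwwwwwwwwwwwwwwwjjjjjjjjjjaaaaaaaaa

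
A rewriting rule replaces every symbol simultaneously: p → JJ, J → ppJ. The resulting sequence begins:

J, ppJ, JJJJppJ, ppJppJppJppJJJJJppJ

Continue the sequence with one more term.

JJJJppJJJJJppJJJJJppJJJJJppJppJppJppJppJJJJJppJ

Applying the rule to each of the 19 symbols of ppJppJppJppJJJJJppJ gives the pieces JJ JJ ppJ JJ JJ ppJ JJ JJ ppJ JJ JJ ppJ ppJ ppJ ppJ ppJ JJ JJ ppJ, which concatenate to the answer.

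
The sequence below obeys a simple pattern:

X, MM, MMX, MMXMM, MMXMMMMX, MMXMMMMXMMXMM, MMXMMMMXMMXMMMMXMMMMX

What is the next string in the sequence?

This is a Fibonacci-style word recurrence s(k) = s(k−1)·s(k−2): e.g. MM·X = MMX.
The next term joins MMXMMMMXMMXMMMMXMMMMX and MMXMMMMXMMXMM.

MMXMMMMXMMXMMMMXMMMMXMMXMMMMXMMXMM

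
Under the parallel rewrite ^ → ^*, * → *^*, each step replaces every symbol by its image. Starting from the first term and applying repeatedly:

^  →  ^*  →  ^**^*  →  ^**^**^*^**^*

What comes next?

^**^**^*^**^**^*^**^*^**^**^*^**^*

φ(^**^**^*^**^*) expands symbol-by-symbol to ^* *^* *^* ^* *^* *^* ^* *^* ^* *^* *^* ^* *^*; joining the 13 pieces gives the next term.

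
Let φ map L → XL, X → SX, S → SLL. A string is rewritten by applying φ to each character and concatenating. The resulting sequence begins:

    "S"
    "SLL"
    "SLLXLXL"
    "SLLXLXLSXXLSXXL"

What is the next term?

Rewriting the 15 symbols of SLLXLXLSXXLSXXL one by one yields SLL XL XL SX XL SX XL SLL SX SX XL SLL SX SX XL; concatenated:

SLLXLXLSXXLSXXLSLLSXSXXLSLLSXSXXL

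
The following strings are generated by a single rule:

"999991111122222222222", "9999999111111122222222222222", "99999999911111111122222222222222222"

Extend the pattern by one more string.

999999999991111111111122222222222222222222

Each string has the form 9^{2n-1} 1^{2n-1} 2^{3n+2}, where the shown terms are n = 3, 4, 5.
At n = 6 the blocks have lengths 11, 11, 20.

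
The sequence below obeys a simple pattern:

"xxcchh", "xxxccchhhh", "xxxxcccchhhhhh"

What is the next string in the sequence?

Reading off run lengths: x runs 2, 3, 4; c runs 2, 3, 4; h runs 2, 4, 6 — each is linear in n (n = 1, 2, …).
At n = 4 the blocks have lengths 5, 5, 8.

xxxxxccccchhhhhhhh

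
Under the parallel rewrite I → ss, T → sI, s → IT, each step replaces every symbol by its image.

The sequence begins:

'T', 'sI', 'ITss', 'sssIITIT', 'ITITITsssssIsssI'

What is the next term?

Rewriting the 16 symbols of ITITITsssssIsssI one by one yields ss sI ss sI ss sI IT IT IT IT IT ss IT IT IT ss; concatenated:

sssIsssIsssIITITITITITssITITITss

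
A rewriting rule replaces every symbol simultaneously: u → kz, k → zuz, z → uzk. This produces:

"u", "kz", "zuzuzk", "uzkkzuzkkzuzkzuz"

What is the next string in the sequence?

φ(uzkkzuzkkzuzkzuz) expands symbol-by-symbol to kz uzk zuz zuz uzk kz uzk zuz zuz uzk kz uzk zuz uzk kz uzk; joining the 16 pieces gives the next term.

kzuzkzuzzuzuzkkzuzkzuzzuzuzkkzuzkzuzuzkkzuzk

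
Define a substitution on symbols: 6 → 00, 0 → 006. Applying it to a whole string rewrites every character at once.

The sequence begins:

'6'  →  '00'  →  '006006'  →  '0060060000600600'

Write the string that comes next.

φ(0060060000600600) expands symbol-by-symbol to 006 006 00 006 006 00 006 006 006 006 00 006 006 00 006 006; joining the 16 pieces gives the next term.

00600600006006000060060060060000600600006006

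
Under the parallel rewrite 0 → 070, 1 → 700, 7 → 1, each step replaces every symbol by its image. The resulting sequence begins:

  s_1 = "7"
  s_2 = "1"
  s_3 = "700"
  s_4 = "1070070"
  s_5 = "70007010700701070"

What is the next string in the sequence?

10700700701070700070107007010707000701070

φ(70007010700701070) expands symbol-by-symbol to 1 070 070 070 1 070 700 070 1 070 070 1 070 700 070 1 070; joining the 17 pieces gives the next term.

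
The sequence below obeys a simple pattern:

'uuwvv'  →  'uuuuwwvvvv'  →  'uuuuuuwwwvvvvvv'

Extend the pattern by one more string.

uuuuuuuuwwwwvvvvvvvv

The n-th term is 2n u's then n w's then 2n v's (n = 1, 2, …).
For the next term, n = 4, so the run lengths are 8, 4, 8.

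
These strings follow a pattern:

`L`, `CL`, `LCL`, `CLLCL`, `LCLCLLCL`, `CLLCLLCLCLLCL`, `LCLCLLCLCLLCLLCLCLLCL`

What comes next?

From term 3 onward, concatenate the second-to-last term with the last: L·CL = LCL, CL·LCL = CLLCL, …
Continuing: CLLCLLCLCLLCL · LCLCLLCLCLLCLLCLCLLCL gives term 8.

CLLCLLCLCLLCLLCLCLLCLCLLCLLCLCLLCL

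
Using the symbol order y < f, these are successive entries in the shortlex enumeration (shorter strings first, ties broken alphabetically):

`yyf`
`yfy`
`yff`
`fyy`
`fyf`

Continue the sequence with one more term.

The successor of fyf increments the rightmost position that isn't already f and resets every position after it to y.

ffy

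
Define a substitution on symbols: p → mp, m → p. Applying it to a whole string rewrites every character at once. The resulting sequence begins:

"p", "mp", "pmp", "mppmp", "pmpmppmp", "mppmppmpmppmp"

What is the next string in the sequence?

pmpmppmpmppmppmpmppmp

φ(mppmppmpmppmp) expands symbol-by-symbol to p mp mp p mp mp p mp p mp mp p mp; joining the 13 pieces gives the next term.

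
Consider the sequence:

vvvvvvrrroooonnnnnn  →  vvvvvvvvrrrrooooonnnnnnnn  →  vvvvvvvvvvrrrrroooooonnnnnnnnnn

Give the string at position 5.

vvvvvvvvvvvvvvrrrrrrroooooooonnnnnnnnnnnnnn

Reading off run lengths: v runs 6, 8, 10; r runs 3, 4, 5; o runs 4, 5, 6; n runs 6, 8, 10 — each is linear in n, where the shown terms are n = 2, 3, 4.
Setting n = 6 gives 14, 7, 8, 14 characters in each block.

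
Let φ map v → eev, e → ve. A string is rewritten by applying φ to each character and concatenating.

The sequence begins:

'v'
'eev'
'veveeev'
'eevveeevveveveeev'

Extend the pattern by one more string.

veveeeveevveveveeeveevveeevveeevveveveeev

Replace each of the 17 characters of eevveeevveveveeev in place — ve ve eev eev ve ve ve eev eev ve eev ve eev ve ve ve eev — and concatenate.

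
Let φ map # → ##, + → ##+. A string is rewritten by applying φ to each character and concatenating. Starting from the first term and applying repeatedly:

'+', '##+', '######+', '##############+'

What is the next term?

φ(##############+) expands symbol-by-symbol to ## ## ## ## ## ## ## ## ## ## ## ## ## ## ##+; joining the 15 pieces gives the next term.

##############################+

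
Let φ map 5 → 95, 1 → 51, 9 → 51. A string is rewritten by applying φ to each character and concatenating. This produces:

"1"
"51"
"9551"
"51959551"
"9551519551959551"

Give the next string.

Rewriting the 16 symbols of 9551519551959551 one by one yields 51 95 95 51 95 51 51 95 95 51 51 95 51 95 95 51; concatenated:

51959551955151959551519551959551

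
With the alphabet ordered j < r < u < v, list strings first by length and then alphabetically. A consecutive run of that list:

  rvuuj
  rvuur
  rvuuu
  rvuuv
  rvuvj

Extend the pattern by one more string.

rvuvr

The successor of rvuvj increments the rightmost position that isn't already v and resets every position after it to j.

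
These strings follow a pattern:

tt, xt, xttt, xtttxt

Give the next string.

xtttxtxttt

This is a Fibonacci-style word recurrence s(k) = s(k−1)·s(k−2): e.g. xt·tt = xttt.
The next term joins xtttxt and xttt.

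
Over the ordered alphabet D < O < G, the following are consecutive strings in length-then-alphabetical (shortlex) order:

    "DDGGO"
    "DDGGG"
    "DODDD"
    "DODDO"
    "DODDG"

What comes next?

DODOD

The successor of DODDG increments the rightmost position that isn't already G and resets every position after it to D.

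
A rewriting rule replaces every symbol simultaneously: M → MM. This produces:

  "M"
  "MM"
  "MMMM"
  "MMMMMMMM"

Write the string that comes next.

Expanding MMMMMMMM: M→MM, M→MM, M→MM, M→MM, M→MM, M→MM, M→MM, M→MM. Concatenated: MM MM MM MM MM MM MM MM.

MMMMMMMMMMMMMMMM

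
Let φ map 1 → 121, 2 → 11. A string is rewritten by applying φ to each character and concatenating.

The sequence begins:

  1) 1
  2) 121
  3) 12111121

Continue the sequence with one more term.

Rewriting each symbol of 12111121: 1→121, 2→11, 1→121, 1→121, 1→121, 1→121, 2→11, 1→121, which concatenates to 121 11 121 121 121 121 11 121.

1211112112112112111121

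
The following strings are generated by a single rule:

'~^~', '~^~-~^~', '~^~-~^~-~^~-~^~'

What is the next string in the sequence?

s(k+1) = s(k)·-·s(k) — each term doubles the last with '-' between the halves.
One more doubling of ~^~-~^~-~^~-~^~ gives the answer.

~^~-~^~-~^~-~^~-~^~-~^~-~^~-~^~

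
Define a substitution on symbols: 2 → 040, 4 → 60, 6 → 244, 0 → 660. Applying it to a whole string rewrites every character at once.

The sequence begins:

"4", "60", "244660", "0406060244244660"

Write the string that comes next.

6606066024466024466004060600406060244244660

φ(0406060244244660) expands symbol-by-symbol to 660 60 660 244 660 244 660 040 60 60 040 60 60 244 244 660; joining the 16 pieces gives the next term.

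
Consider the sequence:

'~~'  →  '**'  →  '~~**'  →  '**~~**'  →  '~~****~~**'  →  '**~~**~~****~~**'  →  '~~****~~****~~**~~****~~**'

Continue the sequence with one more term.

This is a Fibonacci-style word recurrence s(k) = s(k−2)·s(k−1): e.g. ~~·** = ~~**.
So term 8 is **~~**~~****~~**·~~****~~****~~**~~****~~**.

**~~**~~****~~**~~****~~****~~**~~****~~**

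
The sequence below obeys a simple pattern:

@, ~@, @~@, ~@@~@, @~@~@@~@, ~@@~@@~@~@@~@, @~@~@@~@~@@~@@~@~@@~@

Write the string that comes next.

~@@~@@~@~@@~@@~@~@@~@~@@~@@~@~@@~@

Each term (from the third on) is the two preceding terms concatenated in order: term 3 = @·~@ = @~@.
Continuing: ~@@~@@~@~@@~@ · @~@~@@~@~@@~@@~@~@@~@ gives term 8.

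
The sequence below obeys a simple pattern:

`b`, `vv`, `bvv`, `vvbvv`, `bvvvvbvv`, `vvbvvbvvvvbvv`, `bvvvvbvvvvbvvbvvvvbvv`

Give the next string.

vvbvvbvvvvbvvbvvvvbvvvvbvvbvvvvbvv

Each term (from the third on) is the two preceding terms concatenated in order: term 3 = b·vv = bvv.
Continuing: vvbvvbvvvvbvv · bvvvvbvvvvbvvbvvvvbvv gives term 8.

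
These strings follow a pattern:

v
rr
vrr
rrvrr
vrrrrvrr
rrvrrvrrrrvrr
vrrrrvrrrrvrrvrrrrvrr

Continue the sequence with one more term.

rrvrrvrrrrvrrvrrrrvrrrrvrrvrrrrvrr

Each term (from the third on) is the two preceding terms concatenated in order: term 3 = v·rr = vrr.
The next term joins rrvrrvrrrrvrr and vrrrrvrrrrvrrvrrrrvrr.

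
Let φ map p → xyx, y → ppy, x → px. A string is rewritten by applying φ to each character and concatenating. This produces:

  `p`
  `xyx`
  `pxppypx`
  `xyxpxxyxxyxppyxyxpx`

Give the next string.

pxppypxxyxpxpxppypxpxppypxxyxxyxppypxppypxxyxpx

Applying the rule to each of the 19 symbols of xyxpxxyxxyxppyxyxpx gives the pieces px ppy px xyx px px ppy px px ppy px xyx xyx ppy px ppy px xyx px, which concatenate to the answer.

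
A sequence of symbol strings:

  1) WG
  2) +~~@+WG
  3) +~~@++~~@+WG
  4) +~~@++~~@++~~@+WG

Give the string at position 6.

Each term is the previous one with +~~@+ prepended.
From +~~@++~~@++~~@+WG, 2 further steps: +~~@++~~@++~~@+WG → +~~@++~~@++~~@++~~@+WG → (answer).

+~~@++~~@++~~@++~~@++~~@+WG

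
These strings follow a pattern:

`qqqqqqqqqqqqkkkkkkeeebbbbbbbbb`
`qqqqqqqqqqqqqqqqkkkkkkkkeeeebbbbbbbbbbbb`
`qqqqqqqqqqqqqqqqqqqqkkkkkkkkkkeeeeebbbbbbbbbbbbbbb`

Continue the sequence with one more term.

Reading off run lengths: q runs 12, 16, 20; k runs 6, 8, 10; e runs 3, 4, 5; b runs 9, 12, 15 — each is linear in n, where the shown terms are n = 3, 4, 5.
At n = 6 the blocks have lengths 24, 12, 6, 18.

qqqqqqqqqqqqqqqqqqqqqqqqkkkkkkkkkkkkeeeeeebbbbbbbbbbbbbbbbbb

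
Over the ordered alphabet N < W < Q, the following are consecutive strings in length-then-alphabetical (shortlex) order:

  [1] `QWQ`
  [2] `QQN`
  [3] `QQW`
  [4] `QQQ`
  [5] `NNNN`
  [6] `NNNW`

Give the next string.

Treat NNNW as a base-3 numeral over the given alphabet and add one, carrying through any trailing Q's.

NNNQ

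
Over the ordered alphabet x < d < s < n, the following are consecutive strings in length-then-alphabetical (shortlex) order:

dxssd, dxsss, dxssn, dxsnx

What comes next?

Find the rightmost character of dxsnx below n, bump it to the next letter, and reset everything to its right to x.

dxsnd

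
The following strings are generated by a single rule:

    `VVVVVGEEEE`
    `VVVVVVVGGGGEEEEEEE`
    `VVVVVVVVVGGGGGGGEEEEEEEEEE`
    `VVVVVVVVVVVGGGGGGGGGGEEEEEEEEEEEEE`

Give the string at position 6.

VVVVVVVVVVVVVVVGGGGGGGGGGGGGGGGEEEEEEEEEEEEEEEEEEE

The n-th term is 2n+3 V's then 3n-2 G's then 3n+1 E's (n = 1, 2, …).
At n = 6 the blocks have lengths 15, 16, 19.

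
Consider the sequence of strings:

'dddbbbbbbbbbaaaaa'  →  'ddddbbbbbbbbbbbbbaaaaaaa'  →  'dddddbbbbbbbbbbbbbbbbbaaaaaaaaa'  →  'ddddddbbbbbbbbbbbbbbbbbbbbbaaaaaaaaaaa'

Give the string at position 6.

The n-th term is n+1 d's then 4n+1 b's then 2n+1 a's, where the shown terms are n = 2, 3, 4, 5.
For term 6, n = 7, so the run lengths are 8, 29, 15.

ddddddddbbbbbbbbbbbbbbbbbbbbbbbbbbbbbaaaaaaaaaaaaaaa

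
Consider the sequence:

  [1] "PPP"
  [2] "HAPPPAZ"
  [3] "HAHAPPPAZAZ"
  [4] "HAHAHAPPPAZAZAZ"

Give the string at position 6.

HAHAHAHAHAPPPAZAZAZAZAZ

Every step adds HA to the front and AZ to the end of the previous string.
From HAHAHAPPPAZAZAZ, 2 further steps: HAHAHAPPPAZAZAZ → HAHAHAHAPPPAZAZAZAZ → (answer).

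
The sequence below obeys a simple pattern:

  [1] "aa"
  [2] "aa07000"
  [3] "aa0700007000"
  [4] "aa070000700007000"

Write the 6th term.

aa0700007000070000700007000

Each term is the previous one with 07000 appended.
From aa070000700007000, 2 further steps: aa070000700007000 → aa07000070000700007000 → (answer).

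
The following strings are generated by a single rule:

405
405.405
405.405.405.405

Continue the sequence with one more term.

405.405.405.405.405.405.405.405

Every step duplicates the string with '.' between the halves.
So the next term is two copies of 405.405.405.405 with '.' between the halves.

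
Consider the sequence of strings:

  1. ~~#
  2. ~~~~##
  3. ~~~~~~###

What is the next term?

Reading off run lengths: ~ runs 2, 4, 6; # runs 1, 2, 3 — each is linear in n (n = 1, 2, …).
At n = 4 the blocks have lengths 8, 4.

~~~~~~~~####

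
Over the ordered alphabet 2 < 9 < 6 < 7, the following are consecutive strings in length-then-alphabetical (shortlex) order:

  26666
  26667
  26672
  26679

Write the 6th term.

Continuing the enumeration 2 steps past 26679: 26679 → 26676 → (answer).

26677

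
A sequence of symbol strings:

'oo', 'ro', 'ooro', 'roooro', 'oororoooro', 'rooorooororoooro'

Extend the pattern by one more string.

Each term (from the third on) is the two preceding terms concatenated in order: term 3 = oo·ro = ooro.
So term 7 is oororoooro·rooorooororoooro.

oororooororooorooororoooro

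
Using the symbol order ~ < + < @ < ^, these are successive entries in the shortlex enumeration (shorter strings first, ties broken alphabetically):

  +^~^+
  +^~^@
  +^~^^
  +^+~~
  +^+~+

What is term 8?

Continuing the enumeration 3 steps past +^+~+: +^+~+ → +^+~@ → +^+~^ → (answer).

+^++~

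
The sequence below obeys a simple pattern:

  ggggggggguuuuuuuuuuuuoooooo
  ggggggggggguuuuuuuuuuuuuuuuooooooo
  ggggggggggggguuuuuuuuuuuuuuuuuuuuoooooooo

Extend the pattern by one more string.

ggggggggggggggguuuuuuuuuuuuuuuuuuuuuuuuooooooooo

Each string has the form g^{2n+3} u^{4n} o^{n+3}, where the shown terms are n = 3, 4, 5.
Setting n = 6 gives 15, 24, 9 characters in each block.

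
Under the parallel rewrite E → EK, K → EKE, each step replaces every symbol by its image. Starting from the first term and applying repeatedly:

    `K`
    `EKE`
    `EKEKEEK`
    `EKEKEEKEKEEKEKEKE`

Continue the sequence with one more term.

EKEKEEKEKEEKEKEKEEKEKEEKEKEKEEKEKEEKEKEEK

φ(EKEKEEKEKEEKEKEKE) expands symbol-by-symbol to EK EKE EK EKE EK EK EKE EK EKE EK EK EKE EK EKE EK EKE EK; joining the 17 pieces gives the next term.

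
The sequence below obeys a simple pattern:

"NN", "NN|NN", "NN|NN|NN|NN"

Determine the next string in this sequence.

Each string is two copies of the previous one joined by '|'.
One more doubling of NN|NN|NN|NN gives the answer.

NN|NN|NN|NN|NN|NN|NN|NN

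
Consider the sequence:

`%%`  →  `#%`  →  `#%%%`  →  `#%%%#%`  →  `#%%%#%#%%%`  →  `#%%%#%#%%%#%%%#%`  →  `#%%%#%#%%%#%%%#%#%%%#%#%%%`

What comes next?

#%%%#%#%%%#%%%#%#%%%#%#%%%#%%%#%#%%%#%%%#%

This is a Fibonacci-style word recurrence s(k) = s(k−1)·s(k−2): e.g. #%·%% = #%%%.
Continuing: #%%%#%#%%%#%%%#%#%%%#%#%%% · #%%%#%#%%%#%%%#% gives term 8.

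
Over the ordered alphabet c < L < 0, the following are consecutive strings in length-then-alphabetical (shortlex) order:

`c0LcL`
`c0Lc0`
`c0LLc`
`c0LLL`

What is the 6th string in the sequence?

c0L0c

Continuing the enumeration 2 steps past c0LLL: c0LLL → c0LL0 → (answer).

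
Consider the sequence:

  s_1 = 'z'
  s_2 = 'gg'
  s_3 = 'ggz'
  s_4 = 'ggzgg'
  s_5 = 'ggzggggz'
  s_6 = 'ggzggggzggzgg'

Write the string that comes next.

From term 3 onward, concatenate the last term with the second-to-last: gg·z = ggz, ggz·gg = ggzgg, …
So term 7 is ggzggggzggzgg·ggzggggz.

ggzggggzggzggggzggggz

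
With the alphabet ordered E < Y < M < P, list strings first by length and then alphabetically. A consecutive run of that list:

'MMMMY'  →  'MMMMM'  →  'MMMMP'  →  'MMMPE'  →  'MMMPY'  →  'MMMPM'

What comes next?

MMMPP

Treat MMMPM as a base-4 numeral over the given alphabet and add one, carrying through any trailing P's.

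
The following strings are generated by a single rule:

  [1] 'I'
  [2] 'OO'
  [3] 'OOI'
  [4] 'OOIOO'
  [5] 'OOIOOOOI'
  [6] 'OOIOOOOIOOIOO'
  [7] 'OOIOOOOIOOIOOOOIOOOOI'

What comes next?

OOIOOOOIOOIOOOOIOOOOIOOIOOOOIOOIOO

Each term (from the third on) is the previous term followed by the one before it: term 3 = OO·I = OOI.
The next term joins OOIOOOOIOOIOOOOIOOOOI and OOIOOOOIOOIOO.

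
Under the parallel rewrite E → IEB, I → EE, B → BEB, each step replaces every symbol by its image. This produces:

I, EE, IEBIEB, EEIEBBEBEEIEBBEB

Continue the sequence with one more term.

IEBIEBEEIEBBEBBEBIEBBEBIEBIEBEEIEBBEBBEBIEBBEB

Applying the rule to each of the 16 symbols of EEIEBBEBEEIEBBEB gives the pieces IEB IEB EE IEB BEB BEB IEB BEB IEB IEB EE IEB BEB BEB IEB BEB, which concatenate to the answer.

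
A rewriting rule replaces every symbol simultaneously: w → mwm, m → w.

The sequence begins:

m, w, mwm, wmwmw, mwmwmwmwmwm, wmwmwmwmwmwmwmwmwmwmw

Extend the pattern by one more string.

mwmwmwmwmwmwmwmwmwmwmwmwmwmwmwmwmwmwmwmwmwm

φ(wmwmwmwmwmwmwmwmwmwmw) expands symbol-by-symbol to mwm w mwm w mwm w mwm w mwm w mwm w mwm w mwm w mwm w mwm w mwm; joining the 21 pieces gives the next term.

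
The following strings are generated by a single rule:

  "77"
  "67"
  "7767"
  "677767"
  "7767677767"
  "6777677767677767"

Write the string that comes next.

This is a Fibonacci-style word recurrence s(k) = s(k−2)·s(k−1): e.g. 77·67 = 7767.
Continuing: 7767677767 · 6777677767677767 gives term 7.

77676777676777677767677767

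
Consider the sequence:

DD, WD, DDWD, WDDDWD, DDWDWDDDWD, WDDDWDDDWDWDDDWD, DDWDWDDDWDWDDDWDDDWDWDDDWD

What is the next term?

Each term (from the third on) is the two preceding terms concatenated in order: term 3 = DD·WD = DDWD.
So term 8 is WDDDWDDDWDWDDDWD·DDWDWDDDWDWDDDWDDDWDWDDDWD.

WDDDWDDDWDWDDDWDDDWDWDDDWDWDDDWDDDWDWDDDWD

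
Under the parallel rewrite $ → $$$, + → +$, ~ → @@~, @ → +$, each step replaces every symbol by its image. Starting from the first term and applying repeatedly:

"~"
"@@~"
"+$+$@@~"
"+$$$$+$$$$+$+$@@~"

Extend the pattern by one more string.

+$$$$$$$$$$$$$+$$$$$$$$$$$$$+$$$$+$$$$+$+$@@~

φ(+$$$$+$$$$+$+$@@~) expands symbol-by-symbol to +$ $$$ $$$ $$$ $$$ +$ $$$ $$$ $$$ $$$ +$ $$$ +$ $$$ +$ +$ @@~; joining the 17 pieces gives the next term.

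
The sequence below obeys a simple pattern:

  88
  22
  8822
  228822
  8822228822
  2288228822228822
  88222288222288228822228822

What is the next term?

228822882222882288222288222288228822228822

Each term (from the third on) is the two preceding terms concatenated in order: term 3 = 88·22 = 8822.
So term 8 is 2288228822228822·88222288222288228822228822.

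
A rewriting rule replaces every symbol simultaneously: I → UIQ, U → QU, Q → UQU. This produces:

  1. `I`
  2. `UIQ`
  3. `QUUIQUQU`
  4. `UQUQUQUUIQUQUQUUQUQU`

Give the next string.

QUUQUQUUQUQUUQUQUQUUIQUQUQUUQUQUUQUQUQUUQUQUUQUQU

φ(UQUQUQUUIQUQUQUUQUQU) expands symbol-by-symbol to QU UQU QU UQU QU UQU QU QU UIQ UQU QU UQU QU UQU QU QU UQU QU UQU QU; joining the 20 pieces gives the next term.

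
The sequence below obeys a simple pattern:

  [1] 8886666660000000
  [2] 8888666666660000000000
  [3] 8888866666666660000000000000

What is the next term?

Term n consists of n+1 8's, followed by 2n+2 6's, followed by 3n+1 0's, where the shown terms are n = 2, 3, 4.
At n = 5 the blocks have lengths 6, 12, 16.

8888886666666666660000000000000000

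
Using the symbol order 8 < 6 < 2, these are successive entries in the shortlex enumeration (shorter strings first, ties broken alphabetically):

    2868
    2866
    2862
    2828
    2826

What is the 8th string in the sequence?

Continuing the enumeration 3 steps past 2826: 2826 → 2822 → 2688 → (answer).

2686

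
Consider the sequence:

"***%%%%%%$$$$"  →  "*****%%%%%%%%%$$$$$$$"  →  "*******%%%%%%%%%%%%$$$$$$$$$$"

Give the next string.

Reading off run lengths: * runs 3, 5, 7; % runs 6, 9, 12; $ runs 4, 7, 10 — each is linear in n, where the shown terms are n = 2, 3, 4.
Setting n = 5 gives 9, 15, 13 characters in each block.

*********%%%%%%%%%%%%%%%$$$$$$$$$$$$$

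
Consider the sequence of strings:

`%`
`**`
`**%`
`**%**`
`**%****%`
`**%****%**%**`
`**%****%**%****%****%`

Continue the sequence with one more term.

**%****%**%****%****%**%****%**%**

This is a Fibonacci-style word recurrence s(k) = s(k−1)·s(k−2): e.g. **·% = **%.
So term 8 is **%****%**%****%****%·**%****%**%**.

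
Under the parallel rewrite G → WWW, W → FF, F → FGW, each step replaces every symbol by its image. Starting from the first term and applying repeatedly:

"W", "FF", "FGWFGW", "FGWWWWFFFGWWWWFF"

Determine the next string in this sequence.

FGWWWWFFFFFFFFFGWFGWFGWWWWFFFFFFFFFGWFGW

Applying the rule to each of the 16 symbols of FGWWWWFFFGWWWWFF gives the pieces FGW WWW FF FF FF FF FGW FGW FGW WWW FF FF FF FF FGW FGW, which concatenate to the answer.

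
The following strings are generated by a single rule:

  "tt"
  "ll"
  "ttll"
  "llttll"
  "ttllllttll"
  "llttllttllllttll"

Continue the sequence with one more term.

ttllllttllllttllttllllttll

This is a Fibonacci-style word recurrence s(k) = s(k−2)·s(k−1): e.g. tt·ll = ttll.
The next term joins ttllllttll and llttllttllllttll.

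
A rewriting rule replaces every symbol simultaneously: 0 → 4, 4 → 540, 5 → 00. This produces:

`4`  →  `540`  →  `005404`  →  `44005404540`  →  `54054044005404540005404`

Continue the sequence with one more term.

Rewriting the 23 symbols of 54054044005404540005404 one by one yields 00 540 4 00 540 4 540 540 4 4 00 540 4 540 00 540 4 4 4 00 540 4 540; concatenated:

0054040054045405404400540454000540444005404540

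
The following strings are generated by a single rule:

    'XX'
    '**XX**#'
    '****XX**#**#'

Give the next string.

******XX**#**#**#

Each term wraps the previous one in ** on the left and **# on the right.
One more step from ****XX**#**# gives the answer.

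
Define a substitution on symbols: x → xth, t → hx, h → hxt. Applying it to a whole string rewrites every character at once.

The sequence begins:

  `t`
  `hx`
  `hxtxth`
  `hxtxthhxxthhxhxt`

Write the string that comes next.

Applying the rule to each of the 16 symbols of hxtxthhxxthhxhxt gives the pieces hxt xth hx xth hx hxt hxt xth xth hx hxt hxt xth hxt xth hx, which concatenate to the answer.

hxtxthhxxthhxhxthxtxthxthhxhxthxtxthhxtxthhx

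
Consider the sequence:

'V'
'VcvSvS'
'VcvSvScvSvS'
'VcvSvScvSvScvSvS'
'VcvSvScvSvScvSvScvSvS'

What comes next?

The strings grow by a fixed suffix cvSvS each time.
One more step from VcvSvScvSvScvSvScvSvS gives the answer.

VcvSvScvSvScvSvScvSvScvSvS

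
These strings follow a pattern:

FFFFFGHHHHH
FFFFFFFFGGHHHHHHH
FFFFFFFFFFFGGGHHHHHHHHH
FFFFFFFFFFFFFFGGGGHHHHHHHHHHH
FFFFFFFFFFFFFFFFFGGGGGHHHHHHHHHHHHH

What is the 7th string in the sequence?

FFFFFFFFFFFFFFFFFFFFFFFGGGGGGGHHHHHHHHHHHHHHHHH

The n-th term is 3n+2 F's then n G's then 2n+3 H's (n = 1, 2, …).
For term 7, n = 7, so the run lengths are 23, 7, 17.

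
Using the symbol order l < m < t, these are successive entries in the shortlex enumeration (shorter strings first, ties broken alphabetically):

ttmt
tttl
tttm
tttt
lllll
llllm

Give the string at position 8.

Continuing the enumeration 2 steps past llllm: llllm → llllt → (answer).

lllml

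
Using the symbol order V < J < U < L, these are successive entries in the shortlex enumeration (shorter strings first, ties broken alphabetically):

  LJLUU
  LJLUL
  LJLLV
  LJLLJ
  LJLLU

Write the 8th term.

LUVVJ

Advancing 3 positions from LJLLU through LJLLU → LJLLL → LUVVV reaches term 8.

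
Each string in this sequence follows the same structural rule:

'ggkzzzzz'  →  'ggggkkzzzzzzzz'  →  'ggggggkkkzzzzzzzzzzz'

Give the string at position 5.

Each string has the form g^{2n} k^{n} z^{3n+2} (n = 1, 2, …).
At n = 5 the blocks have lengths 10, 5, 17.

ggggggggggkkkkkzzzzzzzzzzzzzzzzz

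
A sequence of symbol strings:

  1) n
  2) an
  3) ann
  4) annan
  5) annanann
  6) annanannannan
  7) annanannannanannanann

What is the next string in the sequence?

annanannannanannanannannanannannan

From term 3 onward, concatenate the last term with the second-to-last: an·n = ann, ann·an = annan, …
The next term joins annanannannanannanann and annanannannan.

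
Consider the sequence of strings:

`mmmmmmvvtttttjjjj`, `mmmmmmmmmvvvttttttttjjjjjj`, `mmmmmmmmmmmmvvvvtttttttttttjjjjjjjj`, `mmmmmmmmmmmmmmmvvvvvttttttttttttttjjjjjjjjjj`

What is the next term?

mmmmmmmmmmmmmmmmmmvvvvvvtttttttttttttttttjjjjjjjjjjjj

The n-th term is 3n m's then n v's then 3n-1 t's then 2n j's, where the shown terms are n = 2, 3, 4, 5.
For the next term, n = 6, so the run lengths are 18, 6, 17, 12.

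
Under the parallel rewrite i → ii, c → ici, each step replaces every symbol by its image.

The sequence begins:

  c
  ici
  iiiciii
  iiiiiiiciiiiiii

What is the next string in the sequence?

iiiiiiiiiiiiiiiciiiiiiiiiiiiiii

φ(iiiiiiiciiiiiii) expands symbol-by-symbol to ii ii ii ii ii ii ii ici ii ii ii ii ii ii ii; joining the 15 pieces gives the next term.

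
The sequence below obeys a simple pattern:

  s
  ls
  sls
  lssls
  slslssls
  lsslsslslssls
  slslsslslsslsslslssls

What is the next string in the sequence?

Each term (from the third on) is the two preceding terms concatenated in order: term 3 = s·ls = sls.
The next term joins lsslsslslssls and slslsslslsslsslslssls.

lsslsslslsslsslslsslslsslsslslssls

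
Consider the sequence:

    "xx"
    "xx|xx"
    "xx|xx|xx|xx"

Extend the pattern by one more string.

Every step duplicates the string with '|' between the halves.
One more doubling of xx|xx|xx|xx gives the answer.

xx|xx|xx|xx|xx|xx|xx|xx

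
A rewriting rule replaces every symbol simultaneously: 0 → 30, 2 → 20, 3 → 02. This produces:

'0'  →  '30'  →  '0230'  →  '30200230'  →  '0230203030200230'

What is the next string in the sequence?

φ(0230203030200230) expands symbol-by-symbol to 30 20 02 30 20 30 02 30 02 30 20 30 30 20 02 30; joining the 16 pieces gives the next term.

30200230203002300230203030200230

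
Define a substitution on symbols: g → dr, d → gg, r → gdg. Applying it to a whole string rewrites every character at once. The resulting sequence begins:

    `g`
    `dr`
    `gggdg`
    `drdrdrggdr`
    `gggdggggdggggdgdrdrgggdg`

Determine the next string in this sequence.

drdrdrggdrdrdrdrggdrdrdrdrggdrgggdggggdgdrdrdrggdr

Applying the rule to each of the 24 symbols of gggdggggdggggdgdrdrgggdg gives the pieces dr dr dr gg dr dr dr dr gg dr dr dr dr gg dr gg gdg gg gdg dr dr dr gg dr, which concatenate to the answer.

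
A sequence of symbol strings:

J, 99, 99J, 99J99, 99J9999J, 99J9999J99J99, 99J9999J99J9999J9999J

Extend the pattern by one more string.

Each term (from the third on) is the previous term followed by the one before it: term 3 = 99·J = 99J.
The next term joins 99J9999J99J9999J9999J and 99J9999J99J99.

99J9999J99J9999J9999J99J9999J99J99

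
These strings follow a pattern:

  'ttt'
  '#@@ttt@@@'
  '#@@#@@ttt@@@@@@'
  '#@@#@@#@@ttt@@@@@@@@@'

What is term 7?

#@@#@@#@@#@@#@@#@@ttt@@@@@@@@@@@@@@@@@@

Each term wraps the previous one in #@@ on the left and @@@ on the right.
From #@@#@@#@@ttt@@@@@@@@@, 3 further steps: #@@#@@#@@ttt@@@@@@@@@ → #@@#@@#@@#@@ttt@@@@@@@@@@@@ → #@@#@@#@@#@@#@@ttt@@@@@@@@@@@@@@@ → (answer).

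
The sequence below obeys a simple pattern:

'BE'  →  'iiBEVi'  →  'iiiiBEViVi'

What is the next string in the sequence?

Every step adds ii to the front and Vi to the end of the previous string.
Applying this once more to iiiiBEViVi:

iiiiiiBEViViVi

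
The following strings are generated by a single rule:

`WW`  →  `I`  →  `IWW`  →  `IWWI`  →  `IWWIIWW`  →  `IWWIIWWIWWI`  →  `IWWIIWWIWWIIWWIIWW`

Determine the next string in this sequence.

Each term (from the third on) is the previous term followed by the one before it: term 3 = I·WW = IWW.
So term 8 is IWWIIWWIWWIIWWIIWW·IWWIIWWIWWI.

IWWIIWWIWWIIWWIIWWIWWIIWWIWWI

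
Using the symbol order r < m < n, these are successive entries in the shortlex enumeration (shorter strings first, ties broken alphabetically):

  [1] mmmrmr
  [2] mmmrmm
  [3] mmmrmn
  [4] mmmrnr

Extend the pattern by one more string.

Find the rightmost character of mmmrnr below n, bump it to the next letter, and reset everything to its right to r.

mmmrnm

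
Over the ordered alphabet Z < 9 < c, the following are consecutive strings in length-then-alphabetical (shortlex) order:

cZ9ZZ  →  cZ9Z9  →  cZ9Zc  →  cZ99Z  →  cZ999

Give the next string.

The successor of cZ999 increments the rightmost position that isn't already c and resets every position after it to Z.

cZ99c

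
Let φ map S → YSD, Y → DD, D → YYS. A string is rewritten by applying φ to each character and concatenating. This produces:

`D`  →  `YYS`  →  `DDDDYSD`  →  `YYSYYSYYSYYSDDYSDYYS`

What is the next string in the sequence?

DDDDYSDDDDDYSDDDDDYSDDDDDYSDYYSYYSDDYSDYYSDDDDYSD

φ(YYSYYSYYSYYSDDYSDYYS) expands symbol-by-symbol to DD DD YSD DD DD YSD DD DD YSD DD DD YSD YYS YYS DD YSD YYS DD DD YSD; joining the 20 pieces gives the next term.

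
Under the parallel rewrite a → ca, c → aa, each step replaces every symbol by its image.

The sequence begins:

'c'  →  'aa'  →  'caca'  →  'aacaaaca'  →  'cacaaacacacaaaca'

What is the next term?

Replace each of the 16 characters of cacaaacacacaaaca in place — aa ca aa ca ca ca aa ca aa ca aa ca ca ca aa ca — and concatenate.

aacaaacacacaaacaaacaaacacacaaaca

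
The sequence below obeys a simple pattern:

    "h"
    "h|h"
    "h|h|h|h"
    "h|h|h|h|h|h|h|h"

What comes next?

h|h|h|h|h|h|h|h|h|h|h|h|h|h|h|h

Every step duplicates the string with '|' between the halves.
So the next term is two copies of h|h|h|h|h|h|h|h with '|' between the halves.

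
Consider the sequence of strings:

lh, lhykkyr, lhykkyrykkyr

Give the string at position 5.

lhykkyrykkyrykkyrykkyr

The strings grow by a fixed suffix ykkyr each time.
From lhykkyrykkyr, 2 further steps: lhykkyrykkyr → lhykkyrykkyrykkyr → (answer).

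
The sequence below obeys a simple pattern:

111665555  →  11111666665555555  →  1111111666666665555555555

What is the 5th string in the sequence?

11111111111666666666666665555555555555555

Each string has the form 1^{2n+1} 6^{3n-1} 5^{3n+1} (n = 1, 2, …).
For term 5, n = 5, so the run lengths are 11, 14, 16.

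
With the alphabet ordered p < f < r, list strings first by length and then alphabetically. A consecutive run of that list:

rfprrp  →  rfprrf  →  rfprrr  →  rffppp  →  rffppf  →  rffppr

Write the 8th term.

rffpff

Stepping forward 2 times from rffppr: rffppr → rffpfp, then the target.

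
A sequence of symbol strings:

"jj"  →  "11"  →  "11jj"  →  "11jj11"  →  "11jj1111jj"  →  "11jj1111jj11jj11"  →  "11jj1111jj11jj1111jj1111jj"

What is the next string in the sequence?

From term 3 onward, concatenate the last term with the second-to-last: 11·jj = 11jj, 11jj·11 = 11jj11, …
Continuing: 11jj1111jj11jj1111jj1111jj · 11jj1111jj11jj11 gives term 8.

11jj1111jj11jj1111jj1111jj11jj1111jj11jj11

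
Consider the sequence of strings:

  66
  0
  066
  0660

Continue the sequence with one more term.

0660066

Each term (from the third on) is the previous term followed by the one before it: term 3 = 0·66 = 066.
So term 5 is 0660·066.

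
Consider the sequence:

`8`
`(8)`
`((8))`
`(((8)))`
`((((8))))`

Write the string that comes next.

Every step adds ( to the front and ) to the end of the previous string.
One more step from ((((8)))) gives the answer.

(((((8)))))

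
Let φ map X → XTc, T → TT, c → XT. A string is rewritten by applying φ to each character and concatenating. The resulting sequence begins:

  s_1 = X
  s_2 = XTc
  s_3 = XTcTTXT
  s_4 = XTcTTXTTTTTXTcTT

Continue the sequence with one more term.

Applying the rule to each of the 16 symbols of XTcTTXTTTTTXTcTT gives the pieces XTc TT XT TT TT XTc TT TT TT TT TT XTc TT XT TT TT, which concatenate to the answer.

XTcTTXTTTTTXTcTTTTTTTTTTXTcTTXTTTTT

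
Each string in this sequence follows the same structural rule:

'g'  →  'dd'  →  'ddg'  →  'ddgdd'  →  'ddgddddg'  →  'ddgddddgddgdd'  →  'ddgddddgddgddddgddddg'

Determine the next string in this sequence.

ddgddddgddgddddgddddgddgddddgddgdd

This is a Fibonacci-style word recurrence s(k) = s(k−1)·s(k−2): e.g. dd·g = ddg.
So term 8 is ddgddddgddgddddgddddg·ddgddddgddgdd.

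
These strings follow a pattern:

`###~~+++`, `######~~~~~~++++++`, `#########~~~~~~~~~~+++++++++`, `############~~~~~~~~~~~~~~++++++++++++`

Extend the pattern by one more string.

###############~~~~~~~~~~~~~~~~~~+++++++++++++++

Each string has the form #^{3n} ~^{4n-2} +^{3n} (n = 1, 2, …).
Setting n = 5 gives 15, 18, 15 characters in each block.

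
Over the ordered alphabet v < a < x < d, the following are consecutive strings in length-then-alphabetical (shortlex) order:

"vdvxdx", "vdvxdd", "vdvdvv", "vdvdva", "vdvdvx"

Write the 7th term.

vdvdav

Advancing 2 positions from vdvdvx through vdvdvx → vdvdvd reaches term 7.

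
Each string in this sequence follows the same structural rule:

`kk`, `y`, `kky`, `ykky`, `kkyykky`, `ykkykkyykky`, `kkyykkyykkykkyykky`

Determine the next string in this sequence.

ykkykkyykkykkyykkyykkykkyykky

Each term (from the third on) is the two preceding terms concatenated in order: term 3 = kk·y = kky.
The next term joins ykkykkyykky and kkyykkyykkykkyykky.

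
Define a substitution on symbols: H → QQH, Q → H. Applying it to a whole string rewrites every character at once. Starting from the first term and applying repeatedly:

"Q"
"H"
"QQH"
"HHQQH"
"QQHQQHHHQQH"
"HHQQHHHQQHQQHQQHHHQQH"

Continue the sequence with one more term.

Rewriting the 21 symbols of HHQQHHHQQHQQHQQHHHQQH one by one yields QQH QQH H H QQH QQH QQH H H QQH H H QQH H H QQH QQH QQH H H QQH; concatenated:

QQHQQHHHQQHQQHQQHHHQQHHHQQHHHQQHQQHQQHHHQQH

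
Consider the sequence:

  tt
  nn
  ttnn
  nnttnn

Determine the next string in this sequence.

This is a Fibonacci-style word recurrence s(k) = s(k−2)·s(k−1): e.g. tt·nn = ttnn.
Continuing: ttnn · nnttnn gives term 5.

ttnnnnttnn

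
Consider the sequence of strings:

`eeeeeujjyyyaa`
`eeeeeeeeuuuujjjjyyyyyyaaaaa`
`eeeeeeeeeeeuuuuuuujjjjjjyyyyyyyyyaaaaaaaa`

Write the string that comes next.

Each string has the form e^{3n+2} u^{3n-2} j^{2n} y^{3n} a^{3n-1} (n = 1, 2, …).
For the next term, n = 4, so the run lengths are 14, 10, 8, 12, 11.

eeeeeeeeeeeeeeuuuuuuuuuujjjjjjjjyyyyyyyyyyyyaaaaaaaaaaa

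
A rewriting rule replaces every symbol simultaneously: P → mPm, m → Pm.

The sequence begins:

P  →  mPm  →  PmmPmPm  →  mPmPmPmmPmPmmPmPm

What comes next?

PmmPmPmmPmPmmPmPmPmmPmPmmPmPmPmmPmPmmPmPm

Applying the rule to each of the 17 symbols of mPmPmPmmPmPmmPmPm gives the pieces Pm mPm Pm mPm Pm mPm Pm Pm mPm Pm mPm Pm Pm mPm Pm mPm Pm, which concatenate to the answer.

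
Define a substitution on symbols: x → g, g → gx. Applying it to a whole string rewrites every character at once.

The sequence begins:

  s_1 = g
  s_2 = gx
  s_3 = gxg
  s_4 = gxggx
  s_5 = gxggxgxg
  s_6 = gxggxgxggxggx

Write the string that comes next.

gxggxgxggxggxgxggxgxg

Applying the rule to each of the 13 symbols of gxggxgxggxggx gives the pieces gx g gx gx g gx g gx gx g gx gx g, which concatenate to the answer.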